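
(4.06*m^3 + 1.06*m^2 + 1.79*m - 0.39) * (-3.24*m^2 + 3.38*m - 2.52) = -13.1544*m^5 + 10.2884*m^4 - 12.448*m^3 + 4.6426*m^2 - 5.829*m + 0.9828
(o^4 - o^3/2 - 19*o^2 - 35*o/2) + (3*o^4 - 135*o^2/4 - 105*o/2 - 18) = 4*o^4 - o^3/2 - 211*o^2/4 - 70*o - 18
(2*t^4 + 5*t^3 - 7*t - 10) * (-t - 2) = -2*t^5 - 9*t^4 - 10*t^3 + 7*t^2 + 24*t + 20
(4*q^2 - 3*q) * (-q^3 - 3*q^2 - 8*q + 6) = -4*q^5 - 9*q^4 - 23*q^3 + 48*q^2 - 18*q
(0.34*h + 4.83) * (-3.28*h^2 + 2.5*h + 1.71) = -1.1152*h^3 - 14.9924*h^2 + 12.6564*h + 8.2593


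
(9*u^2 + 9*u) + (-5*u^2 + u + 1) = 4*u^2 + 10*u + 1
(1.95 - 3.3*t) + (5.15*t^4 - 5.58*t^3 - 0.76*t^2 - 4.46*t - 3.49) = 5.15*t^4 - 5.58*t^3 - 0.76*t^2 - 7.76*t - 1.54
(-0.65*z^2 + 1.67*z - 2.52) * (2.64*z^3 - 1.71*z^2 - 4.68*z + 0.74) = -1.716*z^5 + 5.5203*z^4 - 6.4665*z^3 - 3.9874*z^2 + 13.0294*z - 1.8648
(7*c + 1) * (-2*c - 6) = -14*c^2 - 44*c - 6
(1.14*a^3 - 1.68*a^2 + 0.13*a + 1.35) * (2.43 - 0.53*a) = -0.6042*a^4 + 3.6606*a^3 - 4.1513*a^2 - 0.3996*a + 3.2805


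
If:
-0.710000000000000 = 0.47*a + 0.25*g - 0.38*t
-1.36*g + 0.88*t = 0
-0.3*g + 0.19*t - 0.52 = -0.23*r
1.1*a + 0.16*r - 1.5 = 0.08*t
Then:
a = 1.49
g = 4.18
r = 2.38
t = 6.46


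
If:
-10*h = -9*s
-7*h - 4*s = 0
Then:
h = 0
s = 0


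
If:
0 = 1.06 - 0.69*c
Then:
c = 1.54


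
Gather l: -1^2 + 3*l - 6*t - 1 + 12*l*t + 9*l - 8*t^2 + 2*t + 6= l*(12*t + 12) - 8*t^2 - 4*t + 4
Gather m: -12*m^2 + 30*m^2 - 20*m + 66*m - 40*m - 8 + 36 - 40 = 18*m^2 + 6*m - 12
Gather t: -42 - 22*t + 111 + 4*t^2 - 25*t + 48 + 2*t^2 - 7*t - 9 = 6*t^2 - 54*t + 108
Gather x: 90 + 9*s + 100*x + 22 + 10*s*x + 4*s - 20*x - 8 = 13*s + x*(10*s + 80) + 104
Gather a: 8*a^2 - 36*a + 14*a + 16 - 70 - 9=8*a^2 - 22*a - 63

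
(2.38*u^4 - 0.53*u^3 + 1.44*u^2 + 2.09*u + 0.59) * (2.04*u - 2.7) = 4.8552*u^5 - 7.5072*u^4 + 4.3686*u^3 + 0.375599999999999*u^2 - 4.4394*u - 1.593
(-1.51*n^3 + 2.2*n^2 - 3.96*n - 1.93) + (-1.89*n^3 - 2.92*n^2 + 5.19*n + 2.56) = -3.4*n^3 - 0.72*n^2 + 1.23*n + 0.63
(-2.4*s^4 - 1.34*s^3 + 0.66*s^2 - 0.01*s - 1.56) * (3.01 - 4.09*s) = 9.816*s^5 - 1.7434*s^4 - 6.7328*s^3 + 2.0275*s^2 + 6.3503*s - 4.6956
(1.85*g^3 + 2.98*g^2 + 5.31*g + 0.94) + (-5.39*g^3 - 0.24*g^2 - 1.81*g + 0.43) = -3.54*g^3 + 2.74*g^2 + 3.5*g + 1.37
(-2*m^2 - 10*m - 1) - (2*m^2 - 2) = -4*m^2 - 10*m + 1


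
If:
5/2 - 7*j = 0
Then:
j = 5/14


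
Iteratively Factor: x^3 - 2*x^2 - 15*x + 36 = (x + 4)*(x^2 - 6*x + 9) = (x - 3)*(x + 4)*(x - 3)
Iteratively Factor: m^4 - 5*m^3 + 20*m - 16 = (m + 2)*(m^3 - 7*m^2 + 14*m - 8) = (m - 1)*(m + 2)*(m^2 - 6*m + 8) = (m - 4)*(m - 1)*(m + 2)*(m - 2)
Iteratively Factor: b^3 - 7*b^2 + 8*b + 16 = (b - 4)*(b^2 - 3*b - 4) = (b - 4)*(b + 1)*(b - 4)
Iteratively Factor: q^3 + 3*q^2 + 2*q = (q)*(q^2 + 3*q + 2) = q*(q + 2)*(q + 1)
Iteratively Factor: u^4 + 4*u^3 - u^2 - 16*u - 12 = (u + 3)*(u^3 + u^2 - 4*u - 4) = (u + 1)*(u + 3)*(u^2 - 4) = (u - 2)*(u + 1)*(u + 3)*(u + 2)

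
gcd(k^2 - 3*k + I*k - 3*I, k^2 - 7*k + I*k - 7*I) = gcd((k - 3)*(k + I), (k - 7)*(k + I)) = k + I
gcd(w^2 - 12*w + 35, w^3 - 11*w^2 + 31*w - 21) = w - 7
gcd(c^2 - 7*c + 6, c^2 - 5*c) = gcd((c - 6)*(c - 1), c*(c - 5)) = 1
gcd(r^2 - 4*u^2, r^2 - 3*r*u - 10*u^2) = r + 2*u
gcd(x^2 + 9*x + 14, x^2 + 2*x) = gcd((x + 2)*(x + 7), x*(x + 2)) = x + 2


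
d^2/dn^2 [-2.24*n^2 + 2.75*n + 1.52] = -4.48000000000000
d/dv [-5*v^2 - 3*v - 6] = -10*v - 3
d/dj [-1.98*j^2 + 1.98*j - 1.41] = 1.98 - 3.96*j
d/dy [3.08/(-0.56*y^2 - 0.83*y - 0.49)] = (3.4496*y + 2.5564)/(0.56*y^2 + 0.83*y + 0.49)^2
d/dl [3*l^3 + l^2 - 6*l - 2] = 9*l^2 + 2*l - 6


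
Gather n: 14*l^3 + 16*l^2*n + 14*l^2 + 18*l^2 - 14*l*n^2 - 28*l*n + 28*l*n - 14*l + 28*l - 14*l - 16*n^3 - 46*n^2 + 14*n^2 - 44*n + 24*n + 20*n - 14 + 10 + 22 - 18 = 14*l^3 + 16*l^2*n + 32*l^2 - 16*n^3 + n^2*(-14*l - 32)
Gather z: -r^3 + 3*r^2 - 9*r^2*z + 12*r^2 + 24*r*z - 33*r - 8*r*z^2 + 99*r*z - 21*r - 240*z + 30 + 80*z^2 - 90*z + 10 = -r^3 + 15*r^2 - 54*r + z^2*(80 - 8*r) + z*(-9*r^2 + 123*r - 330) + 40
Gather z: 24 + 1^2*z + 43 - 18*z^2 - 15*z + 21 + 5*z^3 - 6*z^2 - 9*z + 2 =5*z^3 - 24*z^2 - 23*z + 90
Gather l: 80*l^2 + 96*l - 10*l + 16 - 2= 80*l^2 + 86*l + 14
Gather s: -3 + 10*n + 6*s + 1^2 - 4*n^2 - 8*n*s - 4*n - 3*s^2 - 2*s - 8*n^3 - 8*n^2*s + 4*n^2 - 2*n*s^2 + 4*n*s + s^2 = -8*n^3 + 6*n + s^2*(-2*n - 2) + s*(-8*n^2 - 4*n + 4) - 2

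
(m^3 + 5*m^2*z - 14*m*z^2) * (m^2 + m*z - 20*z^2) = m^5 + 6*m^4*z - 29*m^3*z^2 - 114*m^2*z^3 + 280*m*z^4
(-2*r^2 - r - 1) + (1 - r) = -2*r^2 - 2*r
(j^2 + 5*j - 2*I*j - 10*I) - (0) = j^2 + 5*j - 2*I*j - 10*I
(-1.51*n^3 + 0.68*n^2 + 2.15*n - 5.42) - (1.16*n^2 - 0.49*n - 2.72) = -1.51*n^3 - 0.48*n^2 + 2.64*n - 2.7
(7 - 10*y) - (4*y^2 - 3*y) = -4*y^2 - 7*y + 7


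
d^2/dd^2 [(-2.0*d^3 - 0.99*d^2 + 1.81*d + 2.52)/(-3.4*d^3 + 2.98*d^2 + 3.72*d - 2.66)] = (-5.6843418860808e-14*d^7 + 63.4168*d^6 + 26.2344000000003*d^5 - 381.46776*d^4 + 270.350904*d^3 + 181.744584*d^2 - 32.04684*d - 131.507544)/(39.304*d^9 - 103.3464*d^8 - 38.42952*d^7 + 291.931448*d^6 - 119.660304*d^5 - 254.711784*d^4 + 197.618448*d^3 + 47.174568*d^2 - 78.963696*d + 18.821096)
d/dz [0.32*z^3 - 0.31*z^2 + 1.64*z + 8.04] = 0.96*z^2 - 0.62*z + 1.64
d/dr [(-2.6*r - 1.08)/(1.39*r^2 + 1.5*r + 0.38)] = (3.614*r^2 + 3.0024*r + 0.632)/(1.9321*r^4 + 4.17*r^3 + 3.3064*r^2 + 1.14*r + 0.1444)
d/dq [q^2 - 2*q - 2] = 2*q - 2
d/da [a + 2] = 1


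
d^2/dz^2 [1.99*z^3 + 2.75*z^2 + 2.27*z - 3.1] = 11.94*z + 5.5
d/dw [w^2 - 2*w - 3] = 2*w - 2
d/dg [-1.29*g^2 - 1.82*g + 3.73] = -2.58*g - 1.82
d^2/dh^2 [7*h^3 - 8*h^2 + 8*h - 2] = 42*h - 16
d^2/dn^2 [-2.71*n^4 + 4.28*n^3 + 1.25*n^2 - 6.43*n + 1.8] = -32.52*n^2 + 25.68*n + 2.5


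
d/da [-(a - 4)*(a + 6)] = -2*a - 2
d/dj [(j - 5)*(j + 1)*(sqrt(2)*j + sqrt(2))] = 3*sqrt(2)*(j - 3)*(j + 1)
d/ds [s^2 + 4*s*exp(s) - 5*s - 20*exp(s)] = 4*s*exp(s) + 2*s - 16*exp(s) - 5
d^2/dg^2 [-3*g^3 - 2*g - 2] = -18*g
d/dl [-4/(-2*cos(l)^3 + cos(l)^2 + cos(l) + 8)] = 16*(6*cos(l)^2 - 2*cos(l) - 1)*sin(l)/(-cos(l) + cos(2*l) - cos(3*l) + 17)^2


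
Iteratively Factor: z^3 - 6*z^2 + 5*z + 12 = (z - 4)*(z^2 - 2*z - 3) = (z - 4)*(z + 1)*(z - 3)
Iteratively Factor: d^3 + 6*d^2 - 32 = (d + 4)*(d^2 + 2*d - 8) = (d - 2)*(d + 4)*(d + 4)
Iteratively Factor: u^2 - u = (u - 1)*(u)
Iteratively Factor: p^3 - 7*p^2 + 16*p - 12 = (p - 3)*(p^2 - 4*p + 4) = (p - 3)*(p - 2)*(p - 2)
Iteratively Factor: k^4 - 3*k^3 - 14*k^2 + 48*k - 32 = (k - 4)*(k^3 + k^2 - 10*k + 8) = (k - 4)*(k + 4)*(k^2 - 3*k + 2) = (k - 4)*(k - 1)*(k + 4)*(k - 2)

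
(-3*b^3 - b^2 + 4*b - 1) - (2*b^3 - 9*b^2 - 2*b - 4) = -5*b^3 + 8*b^2 + 6*b + 3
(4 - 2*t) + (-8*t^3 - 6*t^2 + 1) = -8*t^3 - 6*t^2 - 2*t + 5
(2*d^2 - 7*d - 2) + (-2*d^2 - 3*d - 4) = -10*d - 6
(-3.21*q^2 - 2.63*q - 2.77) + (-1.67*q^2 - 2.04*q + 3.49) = -4.88*q^2 - 4.67*q + 0.72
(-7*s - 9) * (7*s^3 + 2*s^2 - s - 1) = -49*s^4 - 77*s^3 - 11*s^2 + 16*s + 9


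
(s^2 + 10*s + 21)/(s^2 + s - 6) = (s + 7)/(s - 2)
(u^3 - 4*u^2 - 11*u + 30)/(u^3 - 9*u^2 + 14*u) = (u^2 - 2*u - 15)/(u*(u - 7))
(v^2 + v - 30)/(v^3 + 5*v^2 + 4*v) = (v^2 + v - 30)/(v*(v^2 + 5*v + 4))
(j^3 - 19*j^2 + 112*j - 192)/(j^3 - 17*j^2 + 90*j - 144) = (j - 8)/(j - 6)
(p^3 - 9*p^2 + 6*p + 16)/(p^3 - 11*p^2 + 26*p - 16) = (p + 1)/(p - 1)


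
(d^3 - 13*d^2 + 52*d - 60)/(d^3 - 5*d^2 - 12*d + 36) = (d - 5)/(d + 3)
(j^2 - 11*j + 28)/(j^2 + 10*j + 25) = (j^2 - 11*j + 28)/(j^2 + 10*j + 25)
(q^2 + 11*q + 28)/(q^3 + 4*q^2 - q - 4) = (q + 7)/(q^2 - 1)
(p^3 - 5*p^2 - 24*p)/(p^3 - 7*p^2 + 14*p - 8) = p*(p^2 - 5*p - 24)/(p^3 - 7*p^2 + 14*p - 8)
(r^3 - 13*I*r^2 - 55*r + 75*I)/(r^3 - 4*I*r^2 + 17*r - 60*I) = (r - 5*I)/(r + 4*I)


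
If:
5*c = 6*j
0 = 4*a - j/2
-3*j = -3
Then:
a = 1/8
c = 6/5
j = 1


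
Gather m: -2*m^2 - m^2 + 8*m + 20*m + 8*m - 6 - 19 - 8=-3*m^2 + 36*m - 33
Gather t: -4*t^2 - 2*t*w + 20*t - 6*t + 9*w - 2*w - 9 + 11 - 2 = -4*t^2 + t*(14 - 2*w) + 7*w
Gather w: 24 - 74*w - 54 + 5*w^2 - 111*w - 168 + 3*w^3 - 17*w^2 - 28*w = 3*w^3 - 12*w^2 - 213*w - 198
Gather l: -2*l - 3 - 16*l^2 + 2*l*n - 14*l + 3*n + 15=-16*l^2 + l*(2*n - 16) + 3*n + 12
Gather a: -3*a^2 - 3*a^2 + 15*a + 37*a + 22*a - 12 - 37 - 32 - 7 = -6*a^2 + 74*a - 88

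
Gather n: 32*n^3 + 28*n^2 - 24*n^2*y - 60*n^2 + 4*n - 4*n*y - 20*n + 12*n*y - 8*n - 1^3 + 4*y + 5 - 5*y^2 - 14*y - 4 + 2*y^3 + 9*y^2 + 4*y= 32*n^3 + n^2*(-24*y - 32) + n*(8*y - 24) + 2*y^3 + 4*y^2 - 6*y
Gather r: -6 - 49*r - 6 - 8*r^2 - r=-8*r^2 - 50*r - 12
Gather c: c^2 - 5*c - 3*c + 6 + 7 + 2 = c^2 - 8*c + 15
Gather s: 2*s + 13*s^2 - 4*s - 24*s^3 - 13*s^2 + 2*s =-24*s^3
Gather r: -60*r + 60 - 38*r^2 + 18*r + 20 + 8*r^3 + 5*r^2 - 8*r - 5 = 8*r^3 - 33*r^2 - 50*r + 75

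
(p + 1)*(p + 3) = p^2 + 4*p + 3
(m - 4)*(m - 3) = m^2 - 7*m + 12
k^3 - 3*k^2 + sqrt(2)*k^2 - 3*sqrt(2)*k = k*(k - 3)*(k + sqrt(2))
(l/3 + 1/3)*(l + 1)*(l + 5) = l^3/3 + 7*l^2/3 + 11*l/3 + 5/3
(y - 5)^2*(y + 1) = y^3 - 9*y^2 + 15*y + 25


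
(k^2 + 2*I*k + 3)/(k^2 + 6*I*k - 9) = (k - I)/(k + 3*I)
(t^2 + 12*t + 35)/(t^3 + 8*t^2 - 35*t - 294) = (t + 5)/(t^2 + t - 42)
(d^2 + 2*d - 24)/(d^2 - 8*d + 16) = (d + 6)/(d - 4)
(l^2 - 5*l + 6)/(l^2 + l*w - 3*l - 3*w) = (l - 2)/(l + w)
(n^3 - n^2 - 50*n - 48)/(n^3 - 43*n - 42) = (n - 8)/(n - 7)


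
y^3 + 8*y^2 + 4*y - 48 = (y - 2)*(y + 4)*(y + 6)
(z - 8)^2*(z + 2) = z^3 - 14*z^2 + 32*z + 128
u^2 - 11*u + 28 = (u - 7)*(u - 4)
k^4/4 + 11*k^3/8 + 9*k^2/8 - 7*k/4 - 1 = (k/4 + 1)*(k - 1)*(k + 1/2)*(k + 2)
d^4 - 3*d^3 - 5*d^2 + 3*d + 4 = (d - 4)*(d - 1)*(d + 1)^2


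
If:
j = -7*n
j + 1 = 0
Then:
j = -1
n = 1/7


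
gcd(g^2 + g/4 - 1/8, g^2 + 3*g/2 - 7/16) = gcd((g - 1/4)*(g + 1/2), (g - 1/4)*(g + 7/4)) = g - 1/4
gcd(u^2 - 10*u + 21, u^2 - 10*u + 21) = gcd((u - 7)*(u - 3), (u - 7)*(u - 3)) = u^2 - 10*u + 21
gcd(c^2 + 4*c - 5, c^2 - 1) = c - 1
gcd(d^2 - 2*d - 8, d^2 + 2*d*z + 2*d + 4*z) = d + 2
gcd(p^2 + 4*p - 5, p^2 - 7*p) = 1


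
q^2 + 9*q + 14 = (q + 2)*(q + 7)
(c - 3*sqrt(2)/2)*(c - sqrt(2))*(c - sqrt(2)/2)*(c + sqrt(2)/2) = c^4 - 5*sqrt(2)*c^3/2 + 5*c^2/2 + 5*sqrt(2)*c/4 - 3/2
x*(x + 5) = x^2 + 5*x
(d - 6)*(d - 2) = d^2 - 8*d + 12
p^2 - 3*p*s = p*(p - 3*s)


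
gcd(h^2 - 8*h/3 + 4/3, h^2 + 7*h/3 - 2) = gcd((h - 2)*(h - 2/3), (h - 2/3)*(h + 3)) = h - 2/3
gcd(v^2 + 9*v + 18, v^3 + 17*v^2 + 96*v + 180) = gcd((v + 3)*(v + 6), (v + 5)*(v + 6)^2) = v + 6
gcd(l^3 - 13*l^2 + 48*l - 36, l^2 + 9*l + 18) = 1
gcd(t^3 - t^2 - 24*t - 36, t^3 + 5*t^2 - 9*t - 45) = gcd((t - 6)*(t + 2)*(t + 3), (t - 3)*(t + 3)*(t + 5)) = t + 3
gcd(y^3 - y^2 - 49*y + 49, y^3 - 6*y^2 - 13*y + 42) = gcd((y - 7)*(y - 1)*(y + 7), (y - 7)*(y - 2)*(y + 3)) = y - 7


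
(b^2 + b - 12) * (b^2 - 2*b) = b^4 - b^3 - 14*b^2 + 24*b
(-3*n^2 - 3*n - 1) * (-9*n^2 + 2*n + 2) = 27*n^4 + 21*n^3 - 3*n^2 - 8*n - 2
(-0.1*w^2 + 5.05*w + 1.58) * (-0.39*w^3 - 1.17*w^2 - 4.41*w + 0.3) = 0.039*w^5 - 1.8525*w^4 - 6.0837*w^3 - 24.1491*w^2 - 5.4528*w + 0.474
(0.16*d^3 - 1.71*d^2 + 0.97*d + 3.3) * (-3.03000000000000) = -0.4848*d^3 + 5.1813*d^2 - 2.9391*d - 9.999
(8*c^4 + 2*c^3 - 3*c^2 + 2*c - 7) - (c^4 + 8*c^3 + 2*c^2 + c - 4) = 7*c^4 - 6*c^3 - 5*c^2 + c - 3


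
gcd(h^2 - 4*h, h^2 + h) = h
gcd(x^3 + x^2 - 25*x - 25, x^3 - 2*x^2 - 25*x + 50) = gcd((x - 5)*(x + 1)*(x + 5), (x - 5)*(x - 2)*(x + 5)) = x^2 - 25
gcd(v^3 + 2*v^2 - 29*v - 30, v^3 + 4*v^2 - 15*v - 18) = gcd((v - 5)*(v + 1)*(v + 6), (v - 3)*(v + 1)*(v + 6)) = v^2 + 7*v + 6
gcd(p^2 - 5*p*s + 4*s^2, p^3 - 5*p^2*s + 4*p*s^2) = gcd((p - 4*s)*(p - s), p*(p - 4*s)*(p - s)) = p^2 - 5*p*s + 4*s^2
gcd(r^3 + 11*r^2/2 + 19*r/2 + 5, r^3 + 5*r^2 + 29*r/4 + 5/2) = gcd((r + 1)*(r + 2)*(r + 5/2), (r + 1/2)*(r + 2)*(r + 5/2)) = r^2 + 9*r/2 + 5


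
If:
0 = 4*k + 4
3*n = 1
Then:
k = -1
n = 1/3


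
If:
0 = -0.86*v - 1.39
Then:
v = -1.62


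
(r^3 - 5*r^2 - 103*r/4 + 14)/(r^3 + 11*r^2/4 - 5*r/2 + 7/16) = 4*(r - 8)/(4*r - 1)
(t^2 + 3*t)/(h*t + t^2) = (t + 3)/(h + t)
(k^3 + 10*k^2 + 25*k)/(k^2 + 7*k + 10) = k*(k + 5)/(k + 2)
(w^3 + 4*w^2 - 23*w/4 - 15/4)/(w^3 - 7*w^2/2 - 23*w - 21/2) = (2*w^2 + 7*w - 15)/(2*(w^2 - 4*w - 21))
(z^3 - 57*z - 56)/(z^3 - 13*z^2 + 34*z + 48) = (z + 7)/(z - 6)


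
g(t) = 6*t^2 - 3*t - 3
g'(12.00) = 141.00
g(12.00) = 825.00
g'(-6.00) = -75.00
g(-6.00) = 231.00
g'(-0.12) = -4.44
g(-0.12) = -2.55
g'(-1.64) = -22.68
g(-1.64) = 18.06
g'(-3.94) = -50.28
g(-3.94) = 101.96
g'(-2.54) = -33.48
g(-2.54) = 43.33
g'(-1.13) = -16.56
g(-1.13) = 8.05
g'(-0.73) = -11.76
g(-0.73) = 2.39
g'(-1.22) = -17.64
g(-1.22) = 9.59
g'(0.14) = -1.32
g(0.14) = -3.30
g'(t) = 12*t - 3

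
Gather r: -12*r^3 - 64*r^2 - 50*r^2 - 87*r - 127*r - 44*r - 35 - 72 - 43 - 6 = -12*r^3 - 114*r^2 - 258*r - 156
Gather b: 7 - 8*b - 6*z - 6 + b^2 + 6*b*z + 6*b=b^2 + b*(6*z - 2) - 6*z + 1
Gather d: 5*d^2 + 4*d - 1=5*d^2 + 4*d - 1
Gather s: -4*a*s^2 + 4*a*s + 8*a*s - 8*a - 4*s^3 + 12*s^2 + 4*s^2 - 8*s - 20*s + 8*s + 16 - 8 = -8*a - 4*s^3 + s^2*(16 - 4*a) + s*(12*a - 20) + 8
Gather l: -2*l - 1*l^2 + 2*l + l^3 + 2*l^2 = l^3 + l^2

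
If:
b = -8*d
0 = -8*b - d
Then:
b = 0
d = 0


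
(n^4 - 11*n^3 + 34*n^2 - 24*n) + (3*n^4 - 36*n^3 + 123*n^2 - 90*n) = 4*n^4 - 47*n^3 + 157*n^2 - 114*n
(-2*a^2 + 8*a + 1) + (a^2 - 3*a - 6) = -a^2 + 5*a - 5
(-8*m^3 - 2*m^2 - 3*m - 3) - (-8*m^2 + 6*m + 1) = -8*m^3 + 6*m^2 - 9*m - 4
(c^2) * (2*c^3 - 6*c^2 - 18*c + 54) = 2*c^5 - 6*c^4 - 18*c^3 + 54*c^2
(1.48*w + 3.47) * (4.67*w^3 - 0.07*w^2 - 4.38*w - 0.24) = 6.9116*w^4 + 16.1013*w^3 - 6.7253*w^2 - 15.5538*w - 0.8328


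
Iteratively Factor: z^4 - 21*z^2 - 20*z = (z)*(z^3 - 21*z - 20) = z*(z - 5)*(z^2 + 5*z + 4) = z*(z - 5)*(z + 1)*(z + 4)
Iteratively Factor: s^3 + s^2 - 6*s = (s - 2)*(s^2 + 3*s) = (s - 2)*(s + 3)*(s)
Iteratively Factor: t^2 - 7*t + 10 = (t - 2)*(t - 5)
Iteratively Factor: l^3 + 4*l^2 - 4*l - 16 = (l - 2)*(l^2 + 6*l + 8) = (l - 2)*(l + 4)*(l + 2)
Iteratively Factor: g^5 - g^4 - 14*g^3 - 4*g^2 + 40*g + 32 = (g + 1)*(g^4 - 2*g^3 - 12*g^2 + 8*g + 32) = (g - 4)*(g + 1)*(g^3 + 2*g^2 - 4*g - 8) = (g - 4)*(g + 1)*(g + 2)*(g^2 - 4) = (g - 4)*(g - 2)*(g + 1)*(g + 2)*(g + 2)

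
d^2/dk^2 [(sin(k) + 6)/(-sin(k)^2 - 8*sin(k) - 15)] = (9*sin(k)^5 + 16*sin(k)^4 - 132*sin(k)^2 - 659*sin(k) - 21*sin(3*k)/2 - sin(5*k)/2 - 348)/((sin(k) + 3)^3*(sin(k) + 5)^3)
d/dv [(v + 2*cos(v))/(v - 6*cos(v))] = -(8*v*sin(v) + 8*cos(v))/(v - 6*cos(v))^2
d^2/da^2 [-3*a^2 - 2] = -6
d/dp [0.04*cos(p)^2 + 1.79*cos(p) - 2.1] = -(0.08*cos(p) + 1.79)*sin(p)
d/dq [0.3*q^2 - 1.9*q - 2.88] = 0.6*q - 1.9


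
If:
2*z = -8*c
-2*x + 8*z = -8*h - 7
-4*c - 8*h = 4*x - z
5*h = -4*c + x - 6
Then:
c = -23/268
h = -105/134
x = 233/134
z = 23/67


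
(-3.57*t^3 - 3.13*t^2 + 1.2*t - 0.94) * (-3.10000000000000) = 11.067*t^3 + 9.703*t^2 - 3.72*t + 2.914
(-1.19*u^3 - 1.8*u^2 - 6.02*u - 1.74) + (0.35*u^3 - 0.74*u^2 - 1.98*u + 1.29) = -0.84*u^3 - 2.54*u^2 - 8.0*u - 0.45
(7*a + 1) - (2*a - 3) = 5*a + 4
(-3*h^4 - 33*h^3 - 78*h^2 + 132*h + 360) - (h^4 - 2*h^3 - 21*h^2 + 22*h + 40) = -4*h^4 - 31*h^3 - 57*h^2 + 110*h + 320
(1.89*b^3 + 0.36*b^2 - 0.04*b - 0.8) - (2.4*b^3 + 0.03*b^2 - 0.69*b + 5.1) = -0.51*b^3 + 0.33*b^2 + 0.65*b - 5.9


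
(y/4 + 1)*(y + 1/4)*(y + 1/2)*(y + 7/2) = y^4/4 + 33*y^3/16 + 79*y^2/16 + 183*y/64 + 7/16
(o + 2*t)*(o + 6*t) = o^2 + 8*o*t + 12*t^2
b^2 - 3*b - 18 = (b - 6)*(b + 3)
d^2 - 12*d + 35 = (d - 7)*(d - 5)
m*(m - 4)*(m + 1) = m^3 - 3*m^2 - 4*m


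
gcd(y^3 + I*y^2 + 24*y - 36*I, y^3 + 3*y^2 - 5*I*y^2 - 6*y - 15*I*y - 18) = y^2 - 5*I*y - 6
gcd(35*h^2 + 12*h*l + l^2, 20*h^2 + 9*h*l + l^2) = 5*h + l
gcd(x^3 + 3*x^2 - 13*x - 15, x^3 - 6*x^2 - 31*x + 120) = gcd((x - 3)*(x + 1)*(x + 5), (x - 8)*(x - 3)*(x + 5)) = x^2 + 2*x - 15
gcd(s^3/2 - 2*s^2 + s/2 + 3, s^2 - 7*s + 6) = 1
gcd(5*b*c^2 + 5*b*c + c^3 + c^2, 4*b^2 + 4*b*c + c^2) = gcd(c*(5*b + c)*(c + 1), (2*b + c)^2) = 1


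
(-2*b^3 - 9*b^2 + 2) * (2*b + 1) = -4*b^4 - 20*b^3 - 9*b^2 + 4*b + 2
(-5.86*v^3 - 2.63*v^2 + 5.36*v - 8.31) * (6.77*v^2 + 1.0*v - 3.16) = -39.6722*v^5 - 23.6651*v^4 + 52.1748*v^3 - 42.5879*v^2 - 25.2476*v + 26.2596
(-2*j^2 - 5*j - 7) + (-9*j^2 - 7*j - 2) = -11*j^2 - 12*j - 9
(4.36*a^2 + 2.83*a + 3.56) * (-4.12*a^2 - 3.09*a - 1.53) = -17.9632*a^4 - 25.132*a^3 - 30.0827*a^2 - 15.3303*a - 5.4468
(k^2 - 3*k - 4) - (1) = k^2 - 3*k - 5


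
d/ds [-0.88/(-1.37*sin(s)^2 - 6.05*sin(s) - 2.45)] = -(2.4112*sin(s) + 5.324)*cos(s)/(1.37*sin(s)^2 + 6.05*sin(s) + 2.45)^2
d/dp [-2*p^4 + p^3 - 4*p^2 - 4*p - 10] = -8*p^3 + 3*p^2 - 8*p - 4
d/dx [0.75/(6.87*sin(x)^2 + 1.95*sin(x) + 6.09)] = -(10.305*sin(x) + 1.4625)*cos(x)/(6.87*sin(x)^2 + 1.95*sin(x) + 6.09)^2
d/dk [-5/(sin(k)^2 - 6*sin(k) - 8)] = 10*(sin(k) - 3)*cos(k)/(6*sin(k) + cos(k)^2 + 7)^2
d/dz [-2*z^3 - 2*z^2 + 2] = 2*z*(-3*z - 2)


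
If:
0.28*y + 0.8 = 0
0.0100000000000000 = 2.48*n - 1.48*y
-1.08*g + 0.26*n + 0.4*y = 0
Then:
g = -1.47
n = -1.70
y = -2.86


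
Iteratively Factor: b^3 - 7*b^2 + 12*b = (b - 4)*(b^2 - 3*b) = (b - 4)*(b - 3)*(b)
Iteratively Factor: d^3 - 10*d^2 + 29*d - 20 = (d - 1)*(d^2 - 9*d + 20) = (d - 4)*(d - 1)*(d - 5)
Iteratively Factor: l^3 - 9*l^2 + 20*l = (l - 5)*(l^2 - 4*l) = l*(l - 5)*(l - 4)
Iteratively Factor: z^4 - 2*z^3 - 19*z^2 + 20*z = (z - 5)*(z^3 + 3*z^2 - 4*z) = (z - 5)*(z + 4)*(z^2 - z) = z*(z - 5)*(z + 4)*(z - 1)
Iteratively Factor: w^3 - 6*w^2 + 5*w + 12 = (w - 4)*(w^2 - 2*w - 3) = (w - 4)*(w - 3)*(w + 1)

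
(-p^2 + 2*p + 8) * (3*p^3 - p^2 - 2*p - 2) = -3*p^5 + 7*p^4 + 24*p^3 - 10*p^2 - 20*p - 16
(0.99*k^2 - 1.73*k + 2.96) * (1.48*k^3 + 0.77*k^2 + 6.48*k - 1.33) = 1.4652*k^5 - 1.7981*k^4 + 9.4639*k^3 - 10.2479*k^2 + 21.4817*k - 3.9368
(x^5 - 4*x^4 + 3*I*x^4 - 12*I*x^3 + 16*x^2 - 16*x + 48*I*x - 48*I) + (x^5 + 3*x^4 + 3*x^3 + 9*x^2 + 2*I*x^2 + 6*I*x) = 2*x^5 - x^4 + 3*I*x^4 + 3*x^3 - 12*I*x^3 + 25*x^2 + 2*I*x^2 - 16*x + 54*I*x - 48*I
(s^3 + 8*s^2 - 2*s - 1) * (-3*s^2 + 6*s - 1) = -3*s^5 - 18*s^4 + 53*s^3 - 17*s^2 - 4*s + 1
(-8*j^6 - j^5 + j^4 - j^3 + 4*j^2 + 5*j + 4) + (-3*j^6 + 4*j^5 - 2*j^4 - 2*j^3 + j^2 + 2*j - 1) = -11*j^6 + 3*j^5 - j^4 - 3*j^3 + 5*j^2 + 7*j + 3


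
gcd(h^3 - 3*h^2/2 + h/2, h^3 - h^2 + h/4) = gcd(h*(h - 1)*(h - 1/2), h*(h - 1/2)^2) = h^2 - h/2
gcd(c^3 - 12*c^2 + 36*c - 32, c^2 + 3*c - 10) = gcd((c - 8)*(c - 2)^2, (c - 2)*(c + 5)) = c - 2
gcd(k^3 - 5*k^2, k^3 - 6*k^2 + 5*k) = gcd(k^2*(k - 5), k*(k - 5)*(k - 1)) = k^2 - 5*k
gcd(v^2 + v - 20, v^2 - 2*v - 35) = v + 5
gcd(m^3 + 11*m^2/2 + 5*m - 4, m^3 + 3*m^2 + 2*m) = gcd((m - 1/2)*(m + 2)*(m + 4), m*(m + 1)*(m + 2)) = m + 2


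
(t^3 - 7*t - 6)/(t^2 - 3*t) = t + 3 + 2/t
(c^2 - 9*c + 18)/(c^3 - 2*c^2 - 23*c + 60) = (c - 6)/(c^2 + c - 20)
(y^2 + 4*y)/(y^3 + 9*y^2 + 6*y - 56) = y/(y^2 + 5*y - 14)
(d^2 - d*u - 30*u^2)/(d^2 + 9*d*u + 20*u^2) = (d - 6*u)/(d + 4*u)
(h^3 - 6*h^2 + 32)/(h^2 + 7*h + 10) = (h^2 - 8*h + 16)/(h + 5)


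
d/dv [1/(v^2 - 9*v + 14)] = (9 - 2*v)/(v^2 - 9*v + 14)^2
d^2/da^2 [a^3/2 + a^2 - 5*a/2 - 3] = 3*a + 2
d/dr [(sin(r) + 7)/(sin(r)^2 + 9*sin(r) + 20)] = (-14*sin(r) + cos(r)^2 - 44)*cos(r)/(sin(r)^2 + 9*sin(r) + 20)^2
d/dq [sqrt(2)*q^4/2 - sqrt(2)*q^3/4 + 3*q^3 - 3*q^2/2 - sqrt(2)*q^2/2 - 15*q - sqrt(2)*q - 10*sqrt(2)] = 2*sqrt(2)*q^3 - 3*sqrt(2)*q^2/4 + 9*q^2 - 3*q - sqrt(2)*q - 15 - sqrt(2)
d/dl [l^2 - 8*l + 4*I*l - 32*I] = 2*l - 8 + 4*I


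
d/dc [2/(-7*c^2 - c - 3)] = 2*(14*c + 1)/(7*c^2 + c + 3)^2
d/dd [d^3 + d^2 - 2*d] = 3*d^2 + 2*d - 2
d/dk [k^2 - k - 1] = 2*k - 1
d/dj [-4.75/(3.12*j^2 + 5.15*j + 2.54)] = (29.64*j + 24.4625)/(3.12*j^2 + 5.15*j + 2.54)^2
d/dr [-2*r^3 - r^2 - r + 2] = -6*r^2 - 2*r - 1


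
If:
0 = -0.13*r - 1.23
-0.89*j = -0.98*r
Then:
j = -10.42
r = -9.46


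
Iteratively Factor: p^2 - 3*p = (p - 3)*(p)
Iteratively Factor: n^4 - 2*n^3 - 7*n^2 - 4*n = (n + 1)*(n^3 - 3*n^2 - 4*n) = (n - 4)*(n + 1)*(n^2 + n) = (n - 4)*(n + 1)^2*(n)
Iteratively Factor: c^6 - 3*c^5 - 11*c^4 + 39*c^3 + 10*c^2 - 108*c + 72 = (c - 3)*(c^5 - 11*c^3 + 6*c^2 + 28*c - 24) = (c - 3)*(c + 2)*(c^4 - 2*c^3 - 7*c^2 + 20*c - 12) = (c - 3)*(c - 2)*(c + 2)*(c^3 - 7*c + 6) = (c - 3)*(c - 2)^2*(c + 2)*(c^2 + 2*c - 3) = (c - 3)*(c - 2)^2*(c - 1)*(c + 2)*(c + 3)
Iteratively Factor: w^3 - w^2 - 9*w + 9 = (w + 3)*(w^2 - 4*w + 3) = (w - 3)*(w + 3)*(w - 1)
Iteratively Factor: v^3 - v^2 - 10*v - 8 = (v - 4)*(v^2 + 3*v + 2) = (v - 4)*(v + 2)*(v + 1)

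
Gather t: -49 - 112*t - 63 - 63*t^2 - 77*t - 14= -63*t^2 - 189*t - 126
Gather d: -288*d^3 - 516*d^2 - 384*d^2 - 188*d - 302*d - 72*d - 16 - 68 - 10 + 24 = -288*d^3 - 900*d^2 - 562*d - 70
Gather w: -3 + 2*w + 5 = 2*w + 2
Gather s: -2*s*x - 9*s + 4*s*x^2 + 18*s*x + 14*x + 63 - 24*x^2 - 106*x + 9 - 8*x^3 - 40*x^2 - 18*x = s*(4*x^2 + 16*x - 9) - 8*x^3 - 64*x^2 - 110*x + 72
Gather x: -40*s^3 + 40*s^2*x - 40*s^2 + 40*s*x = -40*s^3 - 40*s^2 + x*(40*s^2 + 40*s)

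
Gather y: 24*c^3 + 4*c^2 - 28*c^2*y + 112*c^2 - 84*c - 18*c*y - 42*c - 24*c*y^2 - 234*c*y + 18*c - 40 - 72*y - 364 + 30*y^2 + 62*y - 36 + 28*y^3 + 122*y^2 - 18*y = 24*c^3 + 116*c^2 - 108*c + 28*y^3 + y^2*(152 - 24*c) + y*(-28*c^2 - 252*c - 28) - 440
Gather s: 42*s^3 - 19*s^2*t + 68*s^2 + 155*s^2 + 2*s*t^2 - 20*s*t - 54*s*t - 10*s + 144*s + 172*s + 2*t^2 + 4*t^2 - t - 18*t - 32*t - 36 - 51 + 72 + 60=42*s^3 + s^2*(223 - 19*t) + s*(2*t^2 - 74*t + 306) + 6*t^2 - 51*t + 45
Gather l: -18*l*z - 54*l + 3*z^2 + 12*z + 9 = l*(-18*z - 54) + 3*z^2 + 12*z + 9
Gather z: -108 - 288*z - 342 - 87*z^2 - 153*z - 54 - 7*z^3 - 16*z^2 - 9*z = -7*z^3 - 103*z^2 - 450*z - 504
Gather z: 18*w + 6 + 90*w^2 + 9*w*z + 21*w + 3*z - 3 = 90*w^2 + 39*w + z*(9*w + 3) + 3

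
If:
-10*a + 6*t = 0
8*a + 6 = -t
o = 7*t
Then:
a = -18/29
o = -210/29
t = -30/29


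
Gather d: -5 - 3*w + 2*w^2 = 2*w^2 - 3*w - 5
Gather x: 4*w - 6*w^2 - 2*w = -6*w^2 + 2*w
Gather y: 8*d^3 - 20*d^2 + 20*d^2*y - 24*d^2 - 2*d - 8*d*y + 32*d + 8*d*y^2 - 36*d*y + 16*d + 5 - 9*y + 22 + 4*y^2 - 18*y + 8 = 8*d^3 - 44*d^2 + 46*d + y^2*(8*d + 4) + y*(20*d^2 - 44*d - 27) + 35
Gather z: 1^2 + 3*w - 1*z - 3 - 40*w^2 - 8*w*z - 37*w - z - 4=-40*w^2 - 34*w + z*(-8*w - 2) - 6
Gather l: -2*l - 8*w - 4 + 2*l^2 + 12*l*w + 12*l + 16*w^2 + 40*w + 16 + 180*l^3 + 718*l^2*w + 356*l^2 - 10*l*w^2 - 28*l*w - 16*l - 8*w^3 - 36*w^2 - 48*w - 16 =180*l^3 + l^2*(718*w + 358) + l*(-10*w^2 - 16*w - 6) - 8*w^3 - 20*w^2 - 16*w - 4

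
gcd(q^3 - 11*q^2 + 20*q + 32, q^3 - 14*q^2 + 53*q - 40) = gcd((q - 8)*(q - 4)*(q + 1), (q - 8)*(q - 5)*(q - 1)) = q - 8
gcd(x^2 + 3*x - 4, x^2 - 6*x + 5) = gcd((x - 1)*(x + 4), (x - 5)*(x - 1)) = x - 1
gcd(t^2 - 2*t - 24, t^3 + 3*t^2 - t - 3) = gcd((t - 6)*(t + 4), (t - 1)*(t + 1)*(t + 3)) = 1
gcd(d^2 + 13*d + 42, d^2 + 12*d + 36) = d + 6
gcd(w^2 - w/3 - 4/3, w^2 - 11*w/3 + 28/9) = w - 4/3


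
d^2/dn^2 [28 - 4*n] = 0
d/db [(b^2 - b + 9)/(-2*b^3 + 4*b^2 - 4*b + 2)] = (b^4 - 2*b^3 + 27*b^2 - 34*b + 17)/(2*(b^6 - 4*b^5 + 8*b^4 - 10*b^3 + 8*b^2 - 4*b + 1))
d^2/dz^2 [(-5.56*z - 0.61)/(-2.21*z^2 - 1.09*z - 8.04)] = ((4.42*z + 1.09)*(5.56*z + 0.61)*(8.84*z + 2.18) - (73.7256*z + 14.817)*(2.21*z^2 + 1.09*z + 8.04))/(2.21*z^2 + 1.09*z + 8.04)^3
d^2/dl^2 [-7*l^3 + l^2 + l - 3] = 2 - 42*l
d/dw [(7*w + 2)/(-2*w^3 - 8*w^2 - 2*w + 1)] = (28*w^3 + 68*w^2 + 32*w + 11)/(4*w^6 + 32*w^5 + 72*w^4 + 28*w^3 - 12*w^2 - 4*w + 1)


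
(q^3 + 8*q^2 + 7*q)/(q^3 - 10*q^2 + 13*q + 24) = q*(q + 7)/(q^2 - 11*q + 24)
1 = 1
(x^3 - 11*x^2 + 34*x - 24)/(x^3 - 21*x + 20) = (x - 6)/(x + 5)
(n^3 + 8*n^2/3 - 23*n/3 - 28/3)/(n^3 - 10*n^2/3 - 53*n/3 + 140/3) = (n + 1)/(n - 5)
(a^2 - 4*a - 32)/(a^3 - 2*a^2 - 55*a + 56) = (a + 4)/(a^2 + 6*a - 7)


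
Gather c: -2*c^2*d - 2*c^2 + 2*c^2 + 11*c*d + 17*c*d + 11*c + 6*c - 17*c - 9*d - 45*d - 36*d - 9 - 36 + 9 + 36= -2*c^2*d + 28*c*d - 90*d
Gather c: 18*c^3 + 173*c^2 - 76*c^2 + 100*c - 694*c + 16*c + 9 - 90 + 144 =18*c^3 + 97*c^2 - 578*c + 63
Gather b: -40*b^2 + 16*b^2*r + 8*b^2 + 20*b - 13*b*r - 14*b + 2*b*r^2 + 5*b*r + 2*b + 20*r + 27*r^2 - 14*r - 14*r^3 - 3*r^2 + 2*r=b^2*(16*r - 32) + b*(2*r^2 - 8*r + 8) - 14*r^3 + 24*r^2 + 8*r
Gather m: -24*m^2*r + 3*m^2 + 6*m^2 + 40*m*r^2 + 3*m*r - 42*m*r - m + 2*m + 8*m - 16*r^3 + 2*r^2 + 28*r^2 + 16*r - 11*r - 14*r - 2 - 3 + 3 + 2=m^2*(9 - 24*r) + m*(40*r^2 - 39*r + 9) - 16*r^3 + 30*r^2 - 9*r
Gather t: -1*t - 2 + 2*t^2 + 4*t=2*t^2 + 3*t - 2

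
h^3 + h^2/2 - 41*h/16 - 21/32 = (h - 3/2)*(h + 1/4)*(h + 7/4)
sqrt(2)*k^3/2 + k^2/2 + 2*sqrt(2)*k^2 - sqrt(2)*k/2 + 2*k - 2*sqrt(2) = (k + 4)*(k - sqrt(2)/2)*(sqrt(2)*k/2 + 1)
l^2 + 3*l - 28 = (l - 4)*(l + 7)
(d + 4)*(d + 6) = d^2 + 10*d + 24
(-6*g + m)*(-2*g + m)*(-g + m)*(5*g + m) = -60*g^4 + 88*g^3*m - 25*g^2*m^2 - 4*g*m^3 + m^4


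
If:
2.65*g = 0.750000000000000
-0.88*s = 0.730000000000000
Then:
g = 0.28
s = -0.83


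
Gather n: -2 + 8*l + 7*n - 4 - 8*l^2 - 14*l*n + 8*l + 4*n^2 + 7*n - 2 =-8*l^2 + 16*l + 4*n^2 + n*(14 - 14*l) - 8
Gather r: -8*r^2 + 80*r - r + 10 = -8*r^2 + 79*r + 10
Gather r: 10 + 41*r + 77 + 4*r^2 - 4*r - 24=4*r^2 + 37*r + 63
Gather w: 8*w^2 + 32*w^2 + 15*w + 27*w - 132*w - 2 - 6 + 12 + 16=40*w^2 - 90*w + 20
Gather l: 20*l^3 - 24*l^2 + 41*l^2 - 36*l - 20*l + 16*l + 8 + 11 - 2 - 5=20*l^3 + 17*l^2 - 40*l + 12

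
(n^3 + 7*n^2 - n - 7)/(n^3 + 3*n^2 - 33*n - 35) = (n - 1)/(n - 5)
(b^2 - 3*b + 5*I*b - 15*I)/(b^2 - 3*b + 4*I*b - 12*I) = (b + 5*I)/(b + 4*I)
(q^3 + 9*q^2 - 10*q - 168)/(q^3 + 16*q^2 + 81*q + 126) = (q - 4)/(q + 3)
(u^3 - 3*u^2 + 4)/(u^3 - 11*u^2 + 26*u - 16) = (u^2 - u - 2)/(u^2 - 9*u + 8)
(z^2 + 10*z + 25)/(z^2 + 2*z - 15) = (z + 5)/(z - 3)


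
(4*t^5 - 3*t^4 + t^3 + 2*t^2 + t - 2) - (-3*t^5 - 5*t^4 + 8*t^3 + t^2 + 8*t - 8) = 7*t^5 + 2*t^4 - 7*t^3 + t^2 - 7*t + 6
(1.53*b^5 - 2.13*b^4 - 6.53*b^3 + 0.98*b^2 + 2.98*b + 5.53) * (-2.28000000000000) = -3.4884*b^5 + 4.8564*b^4 + 14.8884*b^3 - 2.2344*b^2 - 6.7944*b - 12.6084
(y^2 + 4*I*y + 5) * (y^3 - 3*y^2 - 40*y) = y^5 - 3*y^4 + 4*I*y^4 - 35*y^3 - 12*I*y^3 - 15*y^2 - 160*I*y^2 - 200*y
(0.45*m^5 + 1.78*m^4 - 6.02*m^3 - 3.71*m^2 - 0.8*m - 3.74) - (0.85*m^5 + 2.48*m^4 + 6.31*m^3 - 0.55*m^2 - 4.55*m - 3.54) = -0.4*m^5 - 0.7*m^4 - 12.33*m^3 - 3.16*m^2 + 3.75*m - 0.2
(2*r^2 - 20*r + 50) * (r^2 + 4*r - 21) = 2*r^4 - 12*r^3 - 72*r^2 + 620*r - 1050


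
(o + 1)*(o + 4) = o^2 + 5*o + 4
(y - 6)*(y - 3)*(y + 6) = y^3 - 3*y^2 - 36*y + 108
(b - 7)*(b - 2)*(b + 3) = b^3 - 6*b^2 - 13*b + 42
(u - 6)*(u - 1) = u^2 - 7*u + 6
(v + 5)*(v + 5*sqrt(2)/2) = v^2 + 5*sqrt(2)*v/2 + 5*v + 25*sqrt(2)/2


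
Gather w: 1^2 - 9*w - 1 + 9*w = 0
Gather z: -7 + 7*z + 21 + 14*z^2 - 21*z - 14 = 14*z^2 - 14*z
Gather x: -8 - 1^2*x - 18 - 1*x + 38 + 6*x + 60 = 4*x + 72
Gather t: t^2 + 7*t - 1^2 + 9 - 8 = t^2 + 7*t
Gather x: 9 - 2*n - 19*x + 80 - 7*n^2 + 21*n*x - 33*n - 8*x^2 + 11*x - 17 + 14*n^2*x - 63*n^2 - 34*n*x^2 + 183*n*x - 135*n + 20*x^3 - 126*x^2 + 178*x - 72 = -70*n^2 - 170*n + 20*x^3 + x^2*(-34*n - 134) + x*(14*n^2 + 204*n + 170)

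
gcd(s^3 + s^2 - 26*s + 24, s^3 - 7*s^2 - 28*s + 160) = s - 4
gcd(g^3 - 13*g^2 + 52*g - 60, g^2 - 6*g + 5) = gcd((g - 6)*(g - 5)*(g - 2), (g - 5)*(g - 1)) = g - 5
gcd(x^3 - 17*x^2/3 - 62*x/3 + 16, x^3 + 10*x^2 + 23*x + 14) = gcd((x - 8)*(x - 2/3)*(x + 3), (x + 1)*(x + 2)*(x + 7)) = 1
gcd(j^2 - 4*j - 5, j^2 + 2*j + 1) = j + 1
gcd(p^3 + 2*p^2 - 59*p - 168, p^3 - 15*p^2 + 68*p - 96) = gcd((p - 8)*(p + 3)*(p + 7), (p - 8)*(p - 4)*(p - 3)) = p - 8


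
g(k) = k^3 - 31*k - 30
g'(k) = 3*k^2 - 31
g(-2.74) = 34.37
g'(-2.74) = -8.48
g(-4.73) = 10.81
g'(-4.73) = 36.12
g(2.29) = -88.98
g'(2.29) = -15.27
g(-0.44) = -16.45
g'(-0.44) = -30.42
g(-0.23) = -22.88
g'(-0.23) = -30.84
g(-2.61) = 33.13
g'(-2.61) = -10.56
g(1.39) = -70.40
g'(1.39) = -25.20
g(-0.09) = -27.21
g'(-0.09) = -30.98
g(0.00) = -30.00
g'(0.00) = -31.00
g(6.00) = 0.00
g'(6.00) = 77.00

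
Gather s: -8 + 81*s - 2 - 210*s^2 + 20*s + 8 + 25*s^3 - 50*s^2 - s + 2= 25*s^3 - 260*s^2 + 100*s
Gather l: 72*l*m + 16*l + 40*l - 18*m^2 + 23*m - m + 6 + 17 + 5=l*(72*m + 56) - 18*m^2 + 22*m + 28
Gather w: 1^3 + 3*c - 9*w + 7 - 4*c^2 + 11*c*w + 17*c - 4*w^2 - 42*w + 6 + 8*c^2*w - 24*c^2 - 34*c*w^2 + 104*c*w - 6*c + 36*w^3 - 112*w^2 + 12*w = -28*c^2 + 14*c + 36*w^3 + w^2*(-34*c - 116) + w*(8*c^2 + 115*c - 39) + 14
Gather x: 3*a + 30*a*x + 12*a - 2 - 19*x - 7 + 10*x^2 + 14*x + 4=15*a + 10*x^2 + x*(30*a - 5) - 5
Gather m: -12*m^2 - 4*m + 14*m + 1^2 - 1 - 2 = -12*m^2 + 10*m - 2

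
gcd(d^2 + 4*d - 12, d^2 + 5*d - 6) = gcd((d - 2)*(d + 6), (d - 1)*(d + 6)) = d + 6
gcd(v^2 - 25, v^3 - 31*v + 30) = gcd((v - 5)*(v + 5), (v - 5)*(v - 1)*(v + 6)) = v - 5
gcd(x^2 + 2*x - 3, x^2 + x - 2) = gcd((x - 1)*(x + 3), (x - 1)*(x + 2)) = x - 1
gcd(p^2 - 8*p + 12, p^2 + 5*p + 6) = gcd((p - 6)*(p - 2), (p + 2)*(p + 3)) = 1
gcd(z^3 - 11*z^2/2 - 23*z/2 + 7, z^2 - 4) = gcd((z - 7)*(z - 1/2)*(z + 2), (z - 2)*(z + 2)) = z + 2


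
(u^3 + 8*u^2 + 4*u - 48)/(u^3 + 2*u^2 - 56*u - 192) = (u - 2)/(u - 8)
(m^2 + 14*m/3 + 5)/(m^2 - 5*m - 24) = (m + 5/3)/(m - 8)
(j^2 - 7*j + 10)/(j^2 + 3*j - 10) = (j - 5)/(j + 5)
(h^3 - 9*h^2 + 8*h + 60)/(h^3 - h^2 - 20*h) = (h^2 - 4*h - 12)/(h*(h + 4))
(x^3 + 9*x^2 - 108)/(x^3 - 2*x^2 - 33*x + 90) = (x + 6)/(x - 5)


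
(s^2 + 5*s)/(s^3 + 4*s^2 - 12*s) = (s + 5)/(s^2 + 4*s - 12)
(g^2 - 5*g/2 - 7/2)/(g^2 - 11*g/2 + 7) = (g + 1)/(g - 2)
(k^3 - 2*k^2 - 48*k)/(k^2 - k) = (k^2 - 2*k - 48)/(k - 1)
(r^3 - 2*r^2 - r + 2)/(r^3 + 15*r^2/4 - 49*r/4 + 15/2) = 4*(r^2 - r - 2)/(4*r^2 + 19*r - 30)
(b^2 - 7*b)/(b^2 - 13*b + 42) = b/(b - 6)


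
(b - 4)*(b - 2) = b^2 - 6*b + 8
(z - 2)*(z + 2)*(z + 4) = z^3 + 4*z^2 - 4*z - 16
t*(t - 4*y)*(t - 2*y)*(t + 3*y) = t^4 - 3*t^3*y - 10*t^2*y^2 + 24*t*y^3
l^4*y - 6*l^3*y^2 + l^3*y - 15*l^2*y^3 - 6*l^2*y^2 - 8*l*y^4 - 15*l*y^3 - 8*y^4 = (l - 8*y)*(l + y)^2*(l*y + y)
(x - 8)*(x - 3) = x^2 - 11*x + 24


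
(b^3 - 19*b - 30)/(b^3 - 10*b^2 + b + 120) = (b + 2)/(b - 8)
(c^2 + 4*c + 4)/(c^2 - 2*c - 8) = (c + 2)/(c - 4)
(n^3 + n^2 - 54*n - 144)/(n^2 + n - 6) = (n^2 - 2*n - 48)/(n - 2)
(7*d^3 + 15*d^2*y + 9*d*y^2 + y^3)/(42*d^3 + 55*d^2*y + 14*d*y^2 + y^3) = (d + y)/(6*d + y)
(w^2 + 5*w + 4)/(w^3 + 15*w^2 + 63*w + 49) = (w + 4)/(w^2 + 14*w + 49)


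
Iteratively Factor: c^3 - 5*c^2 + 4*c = (c - 1)*(c^2 - 4*c) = (c - 4)*(c - 1)*(c)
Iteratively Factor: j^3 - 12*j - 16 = (j + 2)*(j^2 - 2*j - 8) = (j - 4)*(j + 2)*(j + 2)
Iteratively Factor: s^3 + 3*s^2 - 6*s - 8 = (s - 2)*(s^2 + 5*s + 4) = (s - 2)*(s + 1)*(s + 4)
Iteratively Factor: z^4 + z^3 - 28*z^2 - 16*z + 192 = (z - 4)*(z^3 + 5*z^2 - 8*z - 48) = (z - 4)*(z - 3)*(z^2 + 8*z + 16) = (z - 4)*(z - 3)*(z + 4)*(z + 4)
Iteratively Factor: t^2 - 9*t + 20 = (t - 5)*(t - 4)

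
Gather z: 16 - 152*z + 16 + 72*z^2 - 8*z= 72*z^2 - 160*z + 32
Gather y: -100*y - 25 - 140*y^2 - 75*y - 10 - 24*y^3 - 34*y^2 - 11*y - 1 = -24*y^3 - 174*y^2 - 186*y - 36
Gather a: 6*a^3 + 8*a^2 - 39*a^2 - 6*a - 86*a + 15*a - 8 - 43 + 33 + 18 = 6*a^3 - 31*a^2 - 77*a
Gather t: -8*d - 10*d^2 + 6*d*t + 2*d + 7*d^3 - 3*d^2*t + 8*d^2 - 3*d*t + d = 7*d^3 - 2*d^2 - 5*d + t*(-3*d^2 + 3*d)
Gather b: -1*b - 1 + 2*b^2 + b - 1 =2*b^2 - 2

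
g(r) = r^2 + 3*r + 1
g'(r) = 2*r + 3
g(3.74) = 26.21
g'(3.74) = 10.48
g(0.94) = 4.70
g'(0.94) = 4.88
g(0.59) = 3.12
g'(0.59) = 4.18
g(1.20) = 6.04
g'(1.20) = 5.40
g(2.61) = 15.64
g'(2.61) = 8.22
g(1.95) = 10.65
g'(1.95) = 6.90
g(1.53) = 7.93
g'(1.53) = 6.06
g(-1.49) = -1.25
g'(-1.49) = 0.02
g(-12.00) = 109.00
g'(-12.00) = -21.00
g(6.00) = 55.00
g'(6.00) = 15.00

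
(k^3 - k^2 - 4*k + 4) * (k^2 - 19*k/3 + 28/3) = k^5 - 22*k^4/3 + 35*k^3/3 + 20*k^2 - 188*k/3 + 112/3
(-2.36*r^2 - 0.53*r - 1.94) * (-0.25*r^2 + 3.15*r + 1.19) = 0.59*r^4 - 7.3015*r^3 - 3.9929*r^2 - 6.7417*r - 2.3086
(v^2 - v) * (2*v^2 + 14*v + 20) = 2*v^4 + 12*v^3 + 6*v^2 - 20*v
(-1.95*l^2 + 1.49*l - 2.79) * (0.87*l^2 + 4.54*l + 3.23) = -1.6965*l^4 - 7.5567*l^3 - 1.9612*l^2 - 7.8539*l - 9.0117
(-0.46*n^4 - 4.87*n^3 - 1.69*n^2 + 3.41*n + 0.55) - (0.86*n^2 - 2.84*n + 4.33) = -0.46*n^4 - 4.87*n^3 - 2.55*n^2 + 6.25*n - 3.78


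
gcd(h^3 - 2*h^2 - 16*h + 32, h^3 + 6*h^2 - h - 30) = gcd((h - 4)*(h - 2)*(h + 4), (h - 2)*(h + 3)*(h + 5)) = h - 2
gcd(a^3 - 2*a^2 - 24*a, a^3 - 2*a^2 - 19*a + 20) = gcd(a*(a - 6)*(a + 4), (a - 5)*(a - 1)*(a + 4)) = a + 4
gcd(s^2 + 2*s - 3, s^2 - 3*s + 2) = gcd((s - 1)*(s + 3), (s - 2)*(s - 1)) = s - 1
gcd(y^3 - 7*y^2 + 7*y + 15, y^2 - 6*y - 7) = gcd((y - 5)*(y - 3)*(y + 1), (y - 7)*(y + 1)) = y + 1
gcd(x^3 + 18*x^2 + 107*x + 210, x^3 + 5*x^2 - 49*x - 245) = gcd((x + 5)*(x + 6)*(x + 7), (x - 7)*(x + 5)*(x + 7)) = x^2 + 12*x + 35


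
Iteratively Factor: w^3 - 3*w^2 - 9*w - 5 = (w + 1)*(w^2 - 4*w - 5) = (w - 5)*(w + 1)*(w + 1)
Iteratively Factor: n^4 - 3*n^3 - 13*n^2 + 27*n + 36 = (n + 1)*(n^3 - 4*n^2 - 9*n + 36) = (n - 3)*(n + 1)*(n^2 - n - 12) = (n - 3)*(n + 1)*(n + 3)*(n - 4)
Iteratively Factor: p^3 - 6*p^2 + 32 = (p - 4)*(p^2 - 2*p - 8) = (p - 4)^2*(p + 2)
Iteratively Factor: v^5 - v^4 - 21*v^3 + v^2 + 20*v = (v - 1)*(v^4 - 21*v^2 - 20*v) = (v - 5)*(v - 1)*(v^3 + 5*v^2 + 4*v) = (v - 5)*(v - 1)*(v + 4)*(v^2 + v) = v*(v - 5)*(v - 1)*(v + 4)*(v + 1)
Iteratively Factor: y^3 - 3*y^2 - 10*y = (y)*(y^2 - 3*y - 10) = y*(y + 2)*(y - 5)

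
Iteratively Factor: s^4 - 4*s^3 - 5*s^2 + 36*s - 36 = (s - 2)*(s^3 - 2*s^2 - 9*s + 18) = (s - 3)*(s - 2)*(s^2 + s - 6) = (s - 3)*(s - 2)*(s + 3)*(s - 2)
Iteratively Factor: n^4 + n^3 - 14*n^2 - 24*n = (n + 2)*(n^3 - n^2 - 12*n) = n*(n + 2)*(n^2 - n - 12) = n*(n - 4)*(n + 2)*(n + 3)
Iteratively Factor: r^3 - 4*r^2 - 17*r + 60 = (r - 3)*(r^2 - r - 20) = (r - 5)*(r - 3)*(r + 4)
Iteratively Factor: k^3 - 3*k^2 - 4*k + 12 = (k + 2)*(k^2 - 5*k + 6) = (k - 2)*(k + 2)*(k - 3)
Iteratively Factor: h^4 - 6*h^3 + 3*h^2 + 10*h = (h + 1)*(h^3 - 7*h^2 + 10*h) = h*(h + 1)*(h^2 - 7*h + 10) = h*(h - 5)*(h + 1)*(h - 2)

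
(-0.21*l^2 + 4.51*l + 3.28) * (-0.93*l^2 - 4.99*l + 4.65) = 0.1953*l^4 - 3.1464*l^3 - 26.5318*l^2 + 4.6043*l + 15.252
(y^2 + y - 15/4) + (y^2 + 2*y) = 2*y^2 + 3*y - 15/4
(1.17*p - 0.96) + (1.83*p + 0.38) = 3.0*p - 0.58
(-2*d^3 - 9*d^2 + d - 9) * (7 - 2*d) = 4*d^4 + 4*d^3 - 65*d^2 + 25*d - 63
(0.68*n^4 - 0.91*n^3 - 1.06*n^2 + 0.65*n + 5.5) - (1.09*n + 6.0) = 0.68*n^4 - 0.91*n^3 - 1.06*n^2 - 0.44*n - 0.5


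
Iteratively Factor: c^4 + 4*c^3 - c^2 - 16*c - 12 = (c + 1)*(c^3 + 3*c^2 - 4*c - 12) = (c + 1)*(c + 2)*(c^2 + c - 6) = (c + 1)*(c + 2)*(c + 3)*(c - 2)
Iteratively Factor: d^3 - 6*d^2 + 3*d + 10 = (d + 1)*(d^2 - 7*d + 10) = (d - 2)*(d + 1)*(d - 5)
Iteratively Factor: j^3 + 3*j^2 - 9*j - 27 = (j + 3)*(j^2 - 9) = (j + 3)^2*(j - 3)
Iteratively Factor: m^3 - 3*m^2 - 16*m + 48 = (m + 4)*(m^2 - 7*m + 12) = (m - 3)*(m + 4)*(m - 4)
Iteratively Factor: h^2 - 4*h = (h)*(h - 4)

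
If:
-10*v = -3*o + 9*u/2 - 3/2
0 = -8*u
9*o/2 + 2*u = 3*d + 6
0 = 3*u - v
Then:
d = -11/4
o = -1/2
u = 0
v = 0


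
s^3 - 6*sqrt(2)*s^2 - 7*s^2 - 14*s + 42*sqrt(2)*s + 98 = (s - 7)*(s - 7*sqrt(2))*(s + sqrt(2))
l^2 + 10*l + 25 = (l + 5)^2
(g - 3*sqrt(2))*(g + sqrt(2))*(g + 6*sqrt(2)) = g^3 + 4*sqrt(2)*g^2 - 30*g - 36*sqrt(2)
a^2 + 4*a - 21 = (a - 3)*(a + 7)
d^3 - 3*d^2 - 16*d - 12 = (d - 6)*(d + 1)*(d + 2)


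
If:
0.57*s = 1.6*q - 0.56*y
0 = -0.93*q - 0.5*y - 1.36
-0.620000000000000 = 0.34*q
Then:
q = -1.82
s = -5.78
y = 0.67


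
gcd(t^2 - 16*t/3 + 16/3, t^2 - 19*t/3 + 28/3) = t - 4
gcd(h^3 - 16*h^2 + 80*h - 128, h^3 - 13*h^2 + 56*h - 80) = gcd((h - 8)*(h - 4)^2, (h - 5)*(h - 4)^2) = h^2 - 8*h + 16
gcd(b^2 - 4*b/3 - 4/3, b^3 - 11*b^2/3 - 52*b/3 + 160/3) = 1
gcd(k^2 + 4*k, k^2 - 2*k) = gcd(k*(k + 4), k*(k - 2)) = k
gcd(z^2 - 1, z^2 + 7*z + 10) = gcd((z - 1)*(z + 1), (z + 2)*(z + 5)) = 1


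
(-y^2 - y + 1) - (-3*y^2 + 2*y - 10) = 2*y^2 - 3*y + 11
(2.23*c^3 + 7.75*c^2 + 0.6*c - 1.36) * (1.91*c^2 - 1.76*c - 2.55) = 4.2593*c^5 + 10.8777*c^4 - 18.1805*c^3 - 23.4161*c^2 + 0.8636*c + 3.468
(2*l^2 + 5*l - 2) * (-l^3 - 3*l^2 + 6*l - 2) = -2*l^5 - 11*l^4 - l^3 + 32*l^2 - 22*l + 4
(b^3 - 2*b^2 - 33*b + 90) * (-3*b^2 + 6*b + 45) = -3*b^5 + 12*b^4 + 132*b^3 - 558*b^2 - 945*b + 4050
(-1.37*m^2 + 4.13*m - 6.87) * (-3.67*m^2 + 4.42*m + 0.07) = 5.0279*m^4 - 21.2125*m^3 + 43.3716*m^2 - 30.0763*m - 0.4809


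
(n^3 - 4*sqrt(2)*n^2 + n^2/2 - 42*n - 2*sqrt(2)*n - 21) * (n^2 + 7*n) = n^5 - 4*sqrt(2)*n^4 + 15*n^4/2 - 30*sqrt(2)*n^3 - 77*n^3/2 - 315*n^2 - 14*sqrt(2)*n^2 - 147*n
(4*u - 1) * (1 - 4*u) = -16*u^2 + 8*u - 1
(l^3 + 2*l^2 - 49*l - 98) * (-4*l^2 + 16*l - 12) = -4*l^5 + 8*l^4 + 216*l^3 - 416*l^2 - 980*l + 1176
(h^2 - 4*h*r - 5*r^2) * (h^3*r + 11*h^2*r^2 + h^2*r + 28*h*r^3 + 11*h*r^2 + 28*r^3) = h^5*r + 7*h^4*r^2 + h^4*r - 21*h^3*r^3 + 7*h^3*r^2 - 167*h^2*r^4 - 21*h^2*r^3 - 140*h*r^5 - 167*h*r^4 - 140*r^5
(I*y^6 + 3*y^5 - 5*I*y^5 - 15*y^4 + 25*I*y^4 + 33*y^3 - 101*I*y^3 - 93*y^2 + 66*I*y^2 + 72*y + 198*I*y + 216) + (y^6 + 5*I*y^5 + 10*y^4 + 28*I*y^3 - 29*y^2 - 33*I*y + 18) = y^6 + I*y^6 + 3*y^5 - 5*y^4 + 25*I*y^4 + 33*y^3 - 73*I*y^3 - 122*y^2 + 66*I*y^2 + 72*y + 165*I*y + 234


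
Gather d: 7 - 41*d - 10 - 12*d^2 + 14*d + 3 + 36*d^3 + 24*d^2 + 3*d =36*d^3 + 12*d^2 - 24*d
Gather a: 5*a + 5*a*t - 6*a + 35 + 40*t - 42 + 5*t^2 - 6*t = a*(5*t - 1) + 5*t^2 + 34*t - 7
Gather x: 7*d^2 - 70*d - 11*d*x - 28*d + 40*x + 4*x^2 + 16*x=7*d^2 - 98*d + 4*x^2 + x*(56 - 11*d)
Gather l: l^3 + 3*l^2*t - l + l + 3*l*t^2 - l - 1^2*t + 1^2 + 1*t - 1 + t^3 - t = l^3 + 3*l^2*t + l*(3*t^2 - 1) + t^3 - t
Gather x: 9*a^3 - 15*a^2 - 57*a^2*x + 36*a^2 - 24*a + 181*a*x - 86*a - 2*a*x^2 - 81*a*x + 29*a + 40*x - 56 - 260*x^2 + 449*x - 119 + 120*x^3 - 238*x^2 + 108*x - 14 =9*a^3 + 21*a^2 - 81*a + 120*x^3 + x^2*(-2*a - 498) + x*(-57*a^2 + 100*a + 597) - 189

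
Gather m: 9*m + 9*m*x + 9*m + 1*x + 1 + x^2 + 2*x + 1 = m*(9*x + 18) + x^2 + 3*x + 2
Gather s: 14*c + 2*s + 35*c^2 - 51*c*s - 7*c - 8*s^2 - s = 35*c^2 + 7*c - 8*s^2 + s*(1 - 51*c)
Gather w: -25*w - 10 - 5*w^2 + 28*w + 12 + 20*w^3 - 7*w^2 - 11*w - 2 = 20*w^3 - 12*w^2 - 8*w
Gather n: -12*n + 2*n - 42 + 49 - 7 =-10*n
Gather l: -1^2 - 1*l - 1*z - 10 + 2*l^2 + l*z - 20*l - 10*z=2*l^2 + l*(z - 21) - 11*z - 11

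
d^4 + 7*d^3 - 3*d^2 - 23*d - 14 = (d - 2)*(d + 1)^2*(d + 7)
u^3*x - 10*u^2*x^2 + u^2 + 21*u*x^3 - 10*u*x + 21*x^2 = (u - 7*x)*(u - 3*x)*(u*x + 1)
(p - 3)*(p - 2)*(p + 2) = p^3 - 3*p^2 - 4*p + 12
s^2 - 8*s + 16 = (s - 4)^2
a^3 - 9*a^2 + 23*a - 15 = (a - 5)*(a - 3)*(a - 1)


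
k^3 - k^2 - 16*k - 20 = (k - 5)*(k + 2)^2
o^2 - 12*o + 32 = (o - 8)*(o - 4)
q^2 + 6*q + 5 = (q + 1)*(q + 5)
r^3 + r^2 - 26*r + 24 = (r - 4)*(r - 1)*(r + 6)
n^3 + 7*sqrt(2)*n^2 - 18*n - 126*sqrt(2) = (n - 3*sqrt(2))*(n + 3*sqrt(2))*(n + 7*sqrt(2))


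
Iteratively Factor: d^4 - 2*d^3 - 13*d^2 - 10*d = (d)*(d^3 - 2*d^2 - 13*d - 10) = d*(d + 1)*(d^2 - 3*d - 10) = d*(d - 5)*(d + 1)*(d + 2)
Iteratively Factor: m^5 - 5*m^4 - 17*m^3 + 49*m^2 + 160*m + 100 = (m - 5)*(m^4 - 17*m^2 - 36*m - 20) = (m - 5)*(m + 2)*(m^3 - 2*m^2 - 13*m - 10) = (m - 5)*(m + 2)^2*(m^2 - 4*m - 5) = (m - 5)*(m + 1)*(m + 2)^2*(m - 5)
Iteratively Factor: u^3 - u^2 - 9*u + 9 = (u - 3)*(u^2 + 2*u - 3) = (u - 3)*(u - 1)*(u + 3)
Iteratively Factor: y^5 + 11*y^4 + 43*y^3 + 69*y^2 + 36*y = (y + 1)*(y^4 + 10*y^3 + 33*y^2 + 36*y) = (y + 1)*(y + 4)*(y^3 + 6*y^2 + 9*y) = (y + 1)*(y + 3)*(y + 4)*(y^2 + 3*y) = y*(y + 1)*(y + 3)*(y + 4)*(y + 3)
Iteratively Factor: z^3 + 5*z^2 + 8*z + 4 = (z + 2)*(z^2 + 3*z + 2) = (z + 1)*(z + 2)*(z + 2)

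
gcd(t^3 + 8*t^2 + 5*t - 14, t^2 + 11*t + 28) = t + 7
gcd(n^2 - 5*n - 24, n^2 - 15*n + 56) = n - 8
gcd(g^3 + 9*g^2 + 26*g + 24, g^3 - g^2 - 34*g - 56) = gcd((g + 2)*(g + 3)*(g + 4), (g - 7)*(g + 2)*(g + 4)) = g^2 + 6*g + 8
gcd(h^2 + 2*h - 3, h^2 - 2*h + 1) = h - 1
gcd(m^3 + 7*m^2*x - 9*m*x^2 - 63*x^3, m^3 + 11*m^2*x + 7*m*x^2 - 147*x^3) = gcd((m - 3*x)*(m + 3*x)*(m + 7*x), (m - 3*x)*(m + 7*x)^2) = -m^2 - 4*m*x + 21*x^2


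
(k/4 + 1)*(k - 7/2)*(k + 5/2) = k^3/4 + 3*k^2/4 - 51*k/16 - 35/4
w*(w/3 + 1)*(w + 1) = w^3/3 + 4*w^2/3 + w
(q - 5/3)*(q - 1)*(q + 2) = q^3 - 2*q^2/3 - 11*q/3 + 10/3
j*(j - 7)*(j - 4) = j^3 - 11*j^2 + 28*j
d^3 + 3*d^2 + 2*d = d*(d + 1)*(d + 2)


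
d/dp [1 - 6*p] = -6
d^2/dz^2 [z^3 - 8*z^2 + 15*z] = 6*z - 16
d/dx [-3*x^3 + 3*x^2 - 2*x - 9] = -9*x^2 + 6*x - 2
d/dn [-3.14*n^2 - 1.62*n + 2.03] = -6.28*n - 1.62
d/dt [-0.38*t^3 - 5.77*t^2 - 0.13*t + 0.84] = -1.14*t^2 - 11.54*t - 0.13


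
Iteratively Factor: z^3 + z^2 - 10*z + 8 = (z - 1)*(z^2 + 2*z - 8) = (z - 2)*(z - 1)*(z + 4)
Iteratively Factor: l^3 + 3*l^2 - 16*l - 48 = (l - 4)*(l^2 + 7*l + 12) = (l - 4)*(l + 4)*(l + 3)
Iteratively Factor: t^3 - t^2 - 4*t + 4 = (t + 2)*(t^2 - 3*t + 2) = (t - 1)*(t + 2)*(t - 2)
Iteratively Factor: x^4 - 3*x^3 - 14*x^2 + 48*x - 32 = (x - 4)*(x^3 + x^2 - 10*x + 8) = (x - 4)*(x + 4)*(x^2 - 3*x + 2) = (x - 4)*(x - 2)*(x + 4)*(x - 1)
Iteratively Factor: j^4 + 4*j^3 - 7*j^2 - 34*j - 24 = (j + 4)*(j^3 - 7*j - 6) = (j + 1)*(j + 4)*(j^2 - j - 6) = (j - 3)*(j + 1)*(j + 4)*(j + 2)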